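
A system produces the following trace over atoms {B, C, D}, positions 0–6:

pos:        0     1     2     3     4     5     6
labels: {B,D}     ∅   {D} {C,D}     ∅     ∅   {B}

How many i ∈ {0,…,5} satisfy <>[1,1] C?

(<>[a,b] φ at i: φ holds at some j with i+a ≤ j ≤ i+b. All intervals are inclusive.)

Evaluate at each i in [0,5]:
  i=0: ✗ (none in [1,1])
  i=1: ✗ (none in [2,2])
  i=2: ✓ (witness j=3)
  i=3: ✗ (none in [4,4])
  i=4: ✗ (none in [5,5])
  i=5: ✗ (none in [6,6])
Positions where it holds: {2} → 1.

1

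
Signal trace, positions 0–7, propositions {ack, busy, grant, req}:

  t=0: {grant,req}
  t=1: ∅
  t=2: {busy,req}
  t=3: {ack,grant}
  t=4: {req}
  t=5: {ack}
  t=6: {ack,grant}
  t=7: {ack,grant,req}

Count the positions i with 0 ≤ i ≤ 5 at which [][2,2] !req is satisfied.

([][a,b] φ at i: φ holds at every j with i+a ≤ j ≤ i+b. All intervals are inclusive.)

Evaluate at each i in [0,5]:
  i=0: ✗ (fails at j=2)
  i=1: ✓ (all of [3,3])
  i=2: ✗ (fails at j=4)
  i=3: ✓ (all of [5,5])
  i=4: ✓ (all of [6,6])
  i=5: ✗ (fails at j=7)
Positions where it holds: {1, 3, 4} → 3.

3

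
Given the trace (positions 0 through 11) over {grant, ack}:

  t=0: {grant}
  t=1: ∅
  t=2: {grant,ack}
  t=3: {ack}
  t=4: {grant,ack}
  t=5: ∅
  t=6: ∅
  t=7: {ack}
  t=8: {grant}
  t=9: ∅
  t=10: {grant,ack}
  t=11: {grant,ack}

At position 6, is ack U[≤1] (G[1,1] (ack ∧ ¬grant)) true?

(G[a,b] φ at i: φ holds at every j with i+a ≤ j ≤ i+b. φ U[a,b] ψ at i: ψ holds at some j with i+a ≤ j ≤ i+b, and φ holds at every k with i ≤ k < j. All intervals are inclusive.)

Yes

Need some j in [6,7] with G[1,1] (ack ∧ ¬grant), and ack at every k in [6,j-1].
  j=6: G[1,1] (ack ∧ ¬grant) holds; no prefix to check → satisfied.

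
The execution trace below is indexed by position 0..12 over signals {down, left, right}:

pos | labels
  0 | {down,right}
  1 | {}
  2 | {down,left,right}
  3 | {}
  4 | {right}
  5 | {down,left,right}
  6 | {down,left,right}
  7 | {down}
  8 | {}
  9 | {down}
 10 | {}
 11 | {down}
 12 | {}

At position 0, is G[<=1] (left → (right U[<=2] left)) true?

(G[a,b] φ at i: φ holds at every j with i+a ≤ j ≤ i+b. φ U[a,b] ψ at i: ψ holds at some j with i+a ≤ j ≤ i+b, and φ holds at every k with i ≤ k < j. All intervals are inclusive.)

Yes

Check (left → (right U[<=2] left)) at every j in [0,1]:
  j=0: antecedent false → ✓
  j=1: antecedent false → ✓
All positions satisfy it → formula holds.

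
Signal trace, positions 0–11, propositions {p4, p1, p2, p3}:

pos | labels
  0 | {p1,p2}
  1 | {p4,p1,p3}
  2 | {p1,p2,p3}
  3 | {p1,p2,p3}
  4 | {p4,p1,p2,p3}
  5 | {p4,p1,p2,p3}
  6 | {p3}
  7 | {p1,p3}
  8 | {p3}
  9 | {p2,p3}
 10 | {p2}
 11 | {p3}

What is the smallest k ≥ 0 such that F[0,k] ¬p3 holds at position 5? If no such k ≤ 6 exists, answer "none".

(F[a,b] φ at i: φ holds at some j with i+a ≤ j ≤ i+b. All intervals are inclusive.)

Scan j = 5,6,… for ¬p3:
  j=5: fails
  j=6: fails
  j=7: fails
  j=8: fails
  j=9: fails
  j=10: holds
First hit at j=10, so smallest k = 10-5 = 5.

5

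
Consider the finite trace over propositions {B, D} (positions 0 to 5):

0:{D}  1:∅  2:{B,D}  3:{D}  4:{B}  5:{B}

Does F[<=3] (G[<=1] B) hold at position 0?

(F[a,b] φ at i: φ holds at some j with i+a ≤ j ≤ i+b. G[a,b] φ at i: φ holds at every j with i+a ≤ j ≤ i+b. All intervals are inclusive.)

Check G[<=1] B at each j in [0,3]:
  j=0: fails at 0
  j=1: fails at 1
  j=2: fails at 3
  j=3: fails at 3
No position in the window satisfies it → formula fails.

Does not hold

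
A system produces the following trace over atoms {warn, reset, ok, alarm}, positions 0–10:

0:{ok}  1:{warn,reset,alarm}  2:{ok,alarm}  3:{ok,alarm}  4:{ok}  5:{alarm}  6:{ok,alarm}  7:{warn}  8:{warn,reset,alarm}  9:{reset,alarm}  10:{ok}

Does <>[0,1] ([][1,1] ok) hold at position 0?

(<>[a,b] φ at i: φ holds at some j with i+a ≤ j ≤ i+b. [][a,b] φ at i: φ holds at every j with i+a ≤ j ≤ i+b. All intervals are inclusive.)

Holds

Check [][1,1] ok at each j in [0,1]:
  j=0: fails at 1
  j=1: holds on [2,2]
Found at j=1 → formula holds.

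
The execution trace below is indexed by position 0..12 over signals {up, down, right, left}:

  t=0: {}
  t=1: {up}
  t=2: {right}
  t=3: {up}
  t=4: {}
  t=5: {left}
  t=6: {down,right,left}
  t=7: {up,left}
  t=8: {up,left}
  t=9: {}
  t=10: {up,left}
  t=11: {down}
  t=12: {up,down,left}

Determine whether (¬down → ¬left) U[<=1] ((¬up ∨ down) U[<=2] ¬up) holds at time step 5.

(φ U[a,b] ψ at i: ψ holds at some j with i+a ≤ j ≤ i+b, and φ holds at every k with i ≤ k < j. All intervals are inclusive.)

True

Need some j in [5,6] with ((¬up ∨ down) U[<=2] ¬up), and (¬down → ¬left) at every k in [5,j-1].
  j=5: ((¬up ∨ down) U[<=2] ¬up) holds; no prefix to check → satisfied.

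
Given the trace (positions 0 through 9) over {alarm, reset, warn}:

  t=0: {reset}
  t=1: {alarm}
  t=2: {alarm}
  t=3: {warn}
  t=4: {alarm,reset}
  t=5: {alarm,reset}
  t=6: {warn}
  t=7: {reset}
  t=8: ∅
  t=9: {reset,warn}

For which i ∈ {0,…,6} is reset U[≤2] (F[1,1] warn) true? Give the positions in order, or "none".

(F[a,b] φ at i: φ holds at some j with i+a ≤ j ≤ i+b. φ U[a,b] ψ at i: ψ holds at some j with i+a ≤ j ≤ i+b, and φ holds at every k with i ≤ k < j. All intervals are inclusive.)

Evaluate at each i in [0,6]:
  i=0: ✗ (lhs fails at k=1 before rhs at j=2)
  i=1: ✗ (lhs fails at k=1 before rhs at j=2)
  i=2: ✓ (rhs at j=2)
  i=3: ✗ (lhs fails at k=3 before rhs at j=5)
  i=4: ✓ (rhs at j=5; lhs holds on [4,4])
  i=5: ✓ (rhs at j=5)
  i=6: ✗ (lhs fails at k=6 before rhs at j=8)

2, 4, 5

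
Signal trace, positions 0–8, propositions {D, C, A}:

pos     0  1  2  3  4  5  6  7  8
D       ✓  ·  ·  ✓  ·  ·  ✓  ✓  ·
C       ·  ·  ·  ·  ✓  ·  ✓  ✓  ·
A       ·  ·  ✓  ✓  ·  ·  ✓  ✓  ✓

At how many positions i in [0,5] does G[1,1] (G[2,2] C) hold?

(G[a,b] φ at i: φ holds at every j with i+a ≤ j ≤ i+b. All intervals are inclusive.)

3

Evaluate at each i in [0,5]:
  i=0: ✗ (fails at j=1)
  i=1: ✓ (all of [2,2])
  i=2: ✗ (fails at j=3)
  i=3: ✓ (all of [4,4])
  i=4: ✓ (all of [5,5])
  i=5: ✗ (fails at j=6)
Positions where it holds: {1, 3, 4} → 3.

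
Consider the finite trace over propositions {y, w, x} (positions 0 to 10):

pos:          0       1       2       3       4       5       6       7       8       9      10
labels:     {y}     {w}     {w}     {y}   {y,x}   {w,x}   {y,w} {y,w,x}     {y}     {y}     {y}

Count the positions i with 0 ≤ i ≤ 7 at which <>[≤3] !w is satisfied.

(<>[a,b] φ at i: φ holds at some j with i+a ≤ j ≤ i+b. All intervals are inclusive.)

Evaluate at each i in [0,7]:
  i=0: ✓ (witness j=0)
  i=1: ✓ (witness j=3)
  i=2: ✓ (witness j=3)
  i=3: ✓ (witness j=3)
  i=4: ✓ (witness j=4)
  i=5: ✓ (witness j=8)
  i=6: ✓ (witness j=8)
  i=7: ✓ (witness j=8)
Positions where it holds: {0, 1, 2, 3, 4, 5, 6, 7} → 8.

8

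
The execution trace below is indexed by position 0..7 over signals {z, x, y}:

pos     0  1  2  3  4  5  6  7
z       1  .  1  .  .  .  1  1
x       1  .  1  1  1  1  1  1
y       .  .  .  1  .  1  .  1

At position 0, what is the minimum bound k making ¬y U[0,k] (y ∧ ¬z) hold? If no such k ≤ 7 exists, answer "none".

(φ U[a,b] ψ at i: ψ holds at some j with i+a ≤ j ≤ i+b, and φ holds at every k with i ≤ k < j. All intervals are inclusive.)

Need earliest j ≥ 0 with (y ∧ ¬z), and ¬y at every k in [0,j-1].
  j=0: rhs fails.
  j=1: rhs fails.
  j=2: rhs fails.
  j=3: rhs holds; lhs holds on [0,2]. k = 3.

3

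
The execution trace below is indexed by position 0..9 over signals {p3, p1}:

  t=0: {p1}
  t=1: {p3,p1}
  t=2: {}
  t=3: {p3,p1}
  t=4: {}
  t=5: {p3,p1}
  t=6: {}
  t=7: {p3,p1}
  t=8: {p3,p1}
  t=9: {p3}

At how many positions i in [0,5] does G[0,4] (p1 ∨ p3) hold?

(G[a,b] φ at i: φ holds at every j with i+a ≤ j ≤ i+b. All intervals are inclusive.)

Evaluate at each i in [0,5]:
  i=0: ✗ (fails at j=2)
  i=1: ✗ (fails at j=2)
  i=2: ✗ (fails at j=2)
  i=3: ✗ (fails at j=4)
  i=4: ✗ (fails at j=4)
  i=5: ✗ (fails at j=6)
Positions where it holds: {} → 0.

0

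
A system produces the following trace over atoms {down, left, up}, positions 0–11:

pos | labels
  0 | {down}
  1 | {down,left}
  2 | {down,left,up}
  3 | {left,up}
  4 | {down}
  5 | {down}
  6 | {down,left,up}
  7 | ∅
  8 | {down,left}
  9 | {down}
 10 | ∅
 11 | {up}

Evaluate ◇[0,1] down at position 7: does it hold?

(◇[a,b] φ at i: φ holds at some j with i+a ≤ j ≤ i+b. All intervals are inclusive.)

Check down at each j in [7,8]:
  j=7: false
  j=8: true
Found at j=8 → formula holds.

Holds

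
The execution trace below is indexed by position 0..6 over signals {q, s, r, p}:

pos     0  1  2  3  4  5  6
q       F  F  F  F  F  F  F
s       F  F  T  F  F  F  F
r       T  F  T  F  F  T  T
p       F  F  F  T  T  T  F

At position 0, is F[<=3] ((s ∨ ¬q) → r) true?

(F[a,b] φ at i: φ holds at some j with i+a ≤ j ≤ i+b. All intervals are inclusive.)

Check ((s ∨ ¬q) → r) at each j in [0,3]:
  j=0: true
  j=1: false
  j=2: true
  j=3: false
Found at j=0 → formula holds.

Yes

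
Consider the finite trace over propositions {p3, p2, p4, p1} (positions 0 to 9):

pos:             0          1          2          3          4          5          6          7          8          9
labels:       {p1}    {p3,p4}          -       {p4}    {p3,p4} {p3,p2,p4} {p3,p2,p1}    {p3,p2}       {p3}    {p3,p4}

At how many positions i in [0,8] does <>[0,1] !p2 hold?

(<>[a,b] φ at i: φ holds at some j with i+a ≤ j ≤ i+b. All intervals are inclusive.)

7

Evaluate at each i in [0,8]:
  i=0: ✓ (witness j=0)
  i=1: ✓ (witness j=1)
  i=2: ✓ (witness j=2)
  i=3: ✓ (witness j=3)
  i=4: ✓ (witness j=4)
  i=5: ✗ (none in [5,6])
  i=6: ✗ (none in [6,7])
  i=7: ✓ (witness j=8)
  i=8: ✓ (witness j=8)
Positions where it holds: {0, 1, 2, 3, 4, 7, 8} → 7.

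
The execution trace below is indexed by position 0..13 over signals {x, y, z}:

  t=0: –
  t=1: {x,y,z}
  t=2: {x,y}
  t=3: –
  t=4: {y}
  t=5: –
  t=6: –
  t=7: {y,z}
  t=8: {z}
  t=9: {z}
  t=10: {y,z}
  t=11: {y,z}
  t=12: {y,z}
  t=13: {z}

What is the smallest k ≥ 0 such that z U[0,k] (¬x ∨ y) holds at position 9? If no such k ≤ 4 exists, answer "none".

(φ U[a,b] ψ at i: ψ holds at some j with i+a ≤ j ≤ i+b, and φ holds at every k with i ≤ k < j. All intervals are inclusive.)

Need earliest j ≥ 9 with (¬x ∨ y), and z at every k in [9,j-1].
  j=9: rhs holds (empty prefix). k = 0.

0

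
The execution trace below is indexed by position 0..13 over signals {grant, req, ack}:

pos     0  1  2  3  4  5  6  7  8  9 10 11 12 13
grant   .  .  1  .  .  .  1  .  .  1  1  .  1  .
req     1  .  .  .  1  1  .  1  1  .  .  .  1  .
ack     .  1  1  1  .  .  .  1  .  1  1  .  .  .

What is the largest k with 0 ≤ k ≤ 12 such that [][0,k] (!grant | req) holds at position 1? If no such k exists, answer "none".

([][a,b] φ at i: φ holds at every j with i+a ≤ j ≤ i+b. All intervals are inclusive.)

(!grant | req) must hold from j=1 onward; find where it first fails.
  j=1: holds
  j=2: fails
Holds on [1,1], so largest k = 0.

0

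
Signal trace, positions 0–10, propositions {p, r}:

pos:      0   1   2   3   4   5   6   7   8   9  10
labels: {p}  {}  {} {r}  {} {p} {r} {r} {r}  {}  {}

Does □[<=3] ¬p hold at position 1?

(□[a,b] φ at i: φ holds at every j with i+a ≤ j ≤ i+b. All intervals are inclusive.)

Yes

Check ¬p at every j in [1,4]:
  j=1: true
  j=2: true
  j=3: true
  j=4: true
All positions satisfy it → formula holds.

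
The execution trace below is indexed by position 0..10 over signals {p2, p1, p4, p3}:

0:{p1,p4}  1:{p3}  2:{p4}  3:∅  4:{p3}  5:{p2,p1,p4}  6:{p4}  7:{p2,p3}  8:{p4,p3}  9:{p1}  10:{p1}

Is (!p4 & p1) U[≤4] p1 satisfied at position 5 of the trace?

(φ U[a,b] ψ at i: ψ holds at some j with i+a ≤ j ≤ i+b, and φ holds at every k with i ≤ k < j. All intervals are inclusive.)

Need some j in [5,9] with p1, and (!p4 & p1) at every k in [5,j-1].
  j=5: p1 holds; no prefix to check → satisfied.

True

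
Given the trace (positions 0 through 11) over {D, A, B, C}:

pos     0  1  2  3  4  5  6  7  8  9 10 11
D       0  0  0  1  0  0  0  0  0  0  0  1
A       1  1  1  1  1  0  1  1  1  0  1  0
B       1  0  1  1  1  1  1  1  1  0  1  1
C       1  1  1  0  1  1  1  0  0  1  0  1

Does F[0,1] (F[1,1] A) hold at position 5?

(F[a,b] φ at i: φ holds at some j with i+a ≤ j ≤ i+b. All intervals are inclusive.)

Check F[1,1] A at each j in [5,6]:
  j=5: holds (witness at 6)
  j=6: holds (witness at 7)
Found at j=5 → formula holds.

Yes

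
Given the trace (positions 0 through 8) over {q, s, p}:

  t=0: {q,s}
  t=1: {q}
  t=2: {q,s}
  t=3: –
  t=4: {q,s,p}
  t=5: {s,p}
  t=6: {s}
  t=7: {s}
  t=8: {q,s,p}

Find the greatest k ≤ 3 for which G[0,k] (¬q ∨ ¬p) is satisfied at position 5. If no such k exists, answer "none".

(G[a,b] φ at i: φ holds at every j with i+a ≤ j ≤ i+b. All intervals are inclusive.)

(¬q ∨ ¬p) must hold from j=5 onward; find where it first fails.
  j=5: holds
  j=6: holds
  j=7: holds
  j=8: fails
Holds on [5,7], so largest k = 2.

2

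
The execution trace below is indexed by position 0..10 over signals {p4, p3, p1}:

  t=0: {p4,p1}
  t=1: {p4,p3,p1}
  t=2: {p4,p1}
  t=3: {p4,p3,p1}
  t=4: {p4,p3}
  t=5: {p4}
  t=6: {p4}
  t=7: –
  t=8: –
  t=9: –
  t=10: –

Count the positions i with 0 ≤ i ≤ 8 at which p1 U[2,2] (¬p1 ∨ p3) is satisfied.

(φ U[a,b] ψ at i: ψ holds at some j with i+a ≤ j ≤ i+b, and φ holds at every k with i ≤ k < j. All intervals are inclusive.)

2

Evaluate at each i in [0,8]:
  i=0: ✗ (no rhs in [2,2])
  i=1: ✓ (rhs at j=3; lhs holds on [1,2])
  i=2: ✓ (rhs at j=4; lhs holds on [2,3])
  i=3: ✗ (lhs fails at k=4 before rhs at j=5)
  i=4: ✗ (lhs fails at k=4 before rhs at j=6)
  i=5: ✗ (lhs fails at k=5 before rhs at j=7)
  i=6: ✗ (lhs fails at k=6 before rhs at j=8)
  i=7: ✗ (lhs fails at k=7 before rhs at j=9)
  i=8: ✗ (lhs fails at k=8 before rhs at j=10)
Positions where it holds: {1, 2} → 2.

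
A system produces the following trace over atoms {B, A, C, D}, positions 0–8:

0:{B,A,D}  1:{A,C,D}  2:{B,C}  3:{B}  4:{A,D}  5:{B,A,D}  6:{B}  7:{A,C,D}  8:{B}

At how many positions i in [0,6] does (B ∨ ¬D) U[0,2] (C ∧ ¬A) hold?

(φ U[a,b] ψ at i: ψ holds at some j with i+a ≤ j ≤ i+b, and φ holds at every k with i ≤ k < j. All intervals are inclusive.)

Evaluate at each i in [0,6]:
  i=0: ✗ (lhs fails at k=1 before rhs at j=2)
  i=1: ✗ (lhs fails at k=1 before rhs at j=2)
  i=2: ✓ (rhs at j=2)
  i=3: ✗ (no rhs in [3,5])
  i=4: ✗ (no rhs in [4,6])
  i=5: ✗ (no rhs in [5,7])
  i=6: ✗ (no rhs in [6,8])
Positions where it holds: {2} → 1.

1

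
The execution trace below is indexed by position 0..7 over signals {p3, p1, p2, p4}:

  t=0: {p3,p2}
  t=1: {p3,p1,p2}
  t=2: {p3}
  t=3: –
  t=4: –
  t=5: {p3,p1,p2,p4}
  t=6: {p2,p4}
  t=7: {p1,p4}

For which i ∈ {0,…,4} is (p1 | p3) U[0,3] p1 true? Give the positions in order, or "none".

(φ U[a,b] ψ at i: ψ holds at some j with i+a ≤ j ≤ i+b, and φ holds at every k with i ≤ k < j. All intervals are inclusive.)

0, 1

Evaluate at each i in [0,4]:
  i=0: ✓ (rhs at j=1; lhs holds on [0,0])
  i=1: ✓ (rhs at j=1)
  i=2: ✗ (lhs fails at k=3 before rhs at j=5)
  i=3: ✗ (lhs fails at k=3 before rhs at j=5)
  i=4: ✗ (lhs fails at k=4 before rhs at j=5)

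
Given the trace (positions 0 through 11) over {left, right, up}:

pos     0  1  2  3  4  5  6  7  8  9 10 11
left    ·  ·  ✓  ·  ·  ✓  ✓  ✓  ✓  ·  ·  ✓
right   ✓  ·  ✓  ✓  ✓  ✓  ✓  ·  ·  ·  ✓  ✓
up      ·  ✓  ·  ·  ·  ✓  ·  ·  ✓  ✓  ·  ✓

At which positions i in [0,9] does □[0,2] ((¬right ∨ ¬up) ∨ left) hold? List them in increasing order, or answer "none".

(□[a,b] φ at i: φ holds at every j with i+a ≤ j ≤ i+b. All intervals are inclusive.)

0, 1, 2, 3, 4, 5, 6, 7, 8, 9

Evaluate at each i in [0,9]:
  i=0: ✓ (all of [0,2])
  i=1: ✓ (all of [1,3])
  i=2: ✓ (all of [2,4])
  i=3: ✓ (all of [3,5])
  i=4: ✓ (all of [4,6])
  i=5: ✓ (all of [5,7])
  i=6: ✓ (all of [6,8])
  i=7: ✓ (all of [7,9])
  i=8: ✓ (all of [8,10])
  i=9: ✓ (all of [9,11])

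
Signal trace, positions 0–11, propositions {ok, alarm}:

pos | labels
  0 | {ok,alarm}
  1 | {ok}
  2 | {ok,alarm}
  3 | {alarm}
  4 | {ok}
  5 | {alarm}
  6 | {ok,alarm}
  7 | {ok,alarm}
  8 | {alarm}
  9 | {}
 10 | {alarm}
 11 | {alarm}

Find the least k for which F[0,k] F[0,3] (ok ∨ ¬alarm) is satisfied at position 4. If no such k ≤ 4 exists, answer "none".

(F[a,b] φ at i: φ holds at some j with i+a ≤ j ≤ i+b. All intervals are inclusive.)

0

Scan j = 4,5,… for F[0,3] (ok ∨ ¬alarm):
  j=4: holds
First hit at j=4, so smallest k = 4-4 = 0.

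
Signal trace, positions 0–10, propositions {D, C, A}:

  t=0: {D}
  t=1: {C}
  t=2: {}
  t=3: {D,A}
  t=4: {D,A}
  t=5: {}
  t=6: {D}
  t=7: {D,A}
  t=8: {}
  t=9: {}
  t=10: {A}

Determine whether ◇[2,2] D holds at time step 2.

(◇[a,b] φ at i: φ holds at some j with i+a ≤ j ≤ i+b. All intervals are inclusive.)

Holds

Check D at each j in [4,4]:
  j=4: true
Found at j=4 → formula holds.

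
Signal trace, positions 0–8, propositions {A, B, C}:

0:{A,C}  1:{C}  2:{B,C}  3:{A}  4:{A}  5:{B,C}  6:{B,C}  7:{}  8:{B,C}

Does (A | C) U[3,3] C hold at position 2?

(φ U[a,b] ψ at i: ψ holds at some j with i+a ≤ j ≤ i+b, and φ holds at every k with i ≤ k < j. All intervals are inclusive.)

Need some j in [5,5] with C, and (A | C) at every k in [2,j-1].
  j=5: C holds; (A | C) holds at every k in [2,4] → satisfied.

True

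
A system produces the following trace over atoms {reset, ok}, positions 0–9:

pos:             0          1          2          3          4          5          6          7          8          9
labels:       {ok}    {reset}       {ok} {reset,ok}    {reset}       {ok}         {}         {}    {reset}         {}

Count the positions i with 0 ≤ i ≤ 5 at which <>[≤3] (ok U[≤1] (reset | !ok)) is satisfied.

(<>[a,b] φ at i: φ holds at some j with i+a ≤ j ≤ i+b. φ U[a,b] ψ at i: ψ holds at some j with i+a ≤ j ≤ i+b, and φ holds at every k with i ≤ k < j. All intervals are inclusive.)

Evaluate at each i in [0,5]:
  i=0: ✓ (witness j=0)
  i=1: ✓ (witness j=1)
  i=2: ✓ (witness j=2)
  i=3: ✓ (witness j=3)
  i=4: ✓ (witness j=4)
  i=5: ✓ (witness j=5)
Positions where it holds: {0, 1, 2, 3, 4, 5} → 6.

6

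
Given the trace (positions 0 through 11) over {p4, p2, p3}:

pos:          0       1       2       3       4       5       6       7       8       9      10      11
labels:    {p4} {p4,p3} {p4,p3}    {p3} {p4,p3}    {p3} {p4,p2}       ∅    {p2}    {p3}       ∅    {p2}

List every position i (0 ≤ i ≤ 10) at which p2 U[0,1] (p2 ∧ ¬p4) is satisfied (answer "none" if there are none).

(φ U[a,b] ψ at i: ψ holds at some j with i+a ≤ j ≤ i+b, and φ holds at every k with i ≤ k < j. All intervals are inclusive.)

Evaluate at each i in [0,10]:
  i=0: ✗ (no rhs in [0,1])
  i=1: ✗ (no rhs in [1,2])
  i=2: ✗ (no rhs in [2,3])
  i=3: ✗ (no rhs in [3,4])
  i=4: ✗ (no rhs in [4,5])
  i=5: ✗ (no rhs in [5,6])
  i=6: ✗ (no rhs in [6,7])
  i=7: ✗ (lhs fails at k=7 before rhs at j=8)
  i=8: ✓ (rhs at j=8)
  i=9: ✗ (no rhs in [9,10])
  i=10: ✗ (lhs fails at k=10 before rhs at j=11)

8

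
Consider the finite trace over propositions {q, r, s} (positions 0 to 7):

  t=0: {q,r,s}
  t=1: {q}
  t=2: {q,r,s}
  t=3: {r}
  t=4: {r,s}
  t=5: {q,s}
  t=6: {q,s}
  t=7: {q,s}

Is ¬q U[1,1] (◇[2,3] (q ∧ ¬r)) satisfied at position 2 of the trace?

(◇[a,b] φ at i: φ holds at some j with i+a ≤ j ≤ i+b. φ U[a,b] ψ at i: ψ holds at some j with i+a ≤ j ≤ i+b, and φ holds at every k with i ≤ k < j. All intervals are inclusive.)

Need some j in [3,3] with ◇[2,3] (q ∧ ¬r), and ¬q at every k in [2,j-1].
  j=3: ◇[2,3] (q ∧ ¬r) holds, but ¬q fails at k=2 → not this j.
No j in the window works → until fails.

False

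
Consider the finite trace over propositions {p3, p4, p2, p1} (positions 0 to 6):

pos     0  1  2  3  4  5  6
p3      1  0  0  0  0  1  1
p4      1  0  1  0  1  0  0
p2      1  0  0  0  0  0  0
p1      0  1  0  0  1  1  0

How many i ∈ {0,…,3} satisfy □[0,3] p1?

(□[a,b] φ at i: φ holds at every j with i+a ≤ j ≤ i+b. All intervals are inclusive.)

0

Evaluate at each i in [0,3]:
  i=0: ✗ (fails at j=0)
  i=1: ✗ (fails at j=2)
  i=2: ✗ (fails at j=2)
  i=3: ✗ (fails at j=3)
Positions where it holds: {} → 0.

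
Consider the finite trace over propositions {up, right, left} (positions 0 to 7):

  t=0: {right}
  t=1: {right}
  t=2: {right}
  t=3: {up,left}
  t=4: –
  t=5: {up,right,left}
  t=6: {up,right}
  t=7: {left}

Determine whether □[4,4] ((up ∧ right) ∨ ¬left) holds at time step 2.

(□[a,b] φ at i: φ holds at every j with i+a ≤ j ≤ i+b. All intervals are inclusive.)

True

Check ((up ∧ right) ∨ ¬left) at every j in [6,6]:
  j=6: true
All positions satisfy it → formula holds.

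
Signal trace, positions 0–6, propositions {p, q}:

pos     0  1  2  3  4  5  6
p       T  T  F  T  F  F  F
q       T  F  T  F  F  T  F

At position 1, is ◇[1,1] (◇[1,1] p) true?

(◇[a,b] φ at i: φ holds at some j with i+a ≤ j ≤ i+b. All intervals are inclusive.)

Check ◇[1,1] p at each j in [2,2]:
  j=2: holds (witness at 3)
Found at j=2 → formula holds.

Holds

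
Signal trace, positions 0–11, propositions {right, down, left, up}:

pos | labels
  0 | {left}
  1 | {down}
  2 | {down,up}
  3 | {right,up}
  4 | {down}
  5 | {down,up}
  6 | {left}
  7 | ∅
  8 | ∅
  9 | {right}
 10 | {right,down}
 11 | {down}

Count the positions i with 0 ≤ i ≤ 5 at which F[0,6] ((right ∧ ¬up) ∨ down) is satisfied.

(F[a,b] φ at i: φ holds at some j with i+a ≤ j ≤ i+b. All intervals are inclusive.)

6

Evaluate at each i in [0,5]:
  i=0: ✓ (witness j=1)
  i=1: ✓ (witness j=1)
  i=2: ✓ (witness j=2)
  i=3: ✓ (witness j=4)
  i=4: ✓ (witness j=4)
  i=5: ✓ (witness j=5)
Positions where it holds: {0, 1, 2, 3, 4, 5} → 6.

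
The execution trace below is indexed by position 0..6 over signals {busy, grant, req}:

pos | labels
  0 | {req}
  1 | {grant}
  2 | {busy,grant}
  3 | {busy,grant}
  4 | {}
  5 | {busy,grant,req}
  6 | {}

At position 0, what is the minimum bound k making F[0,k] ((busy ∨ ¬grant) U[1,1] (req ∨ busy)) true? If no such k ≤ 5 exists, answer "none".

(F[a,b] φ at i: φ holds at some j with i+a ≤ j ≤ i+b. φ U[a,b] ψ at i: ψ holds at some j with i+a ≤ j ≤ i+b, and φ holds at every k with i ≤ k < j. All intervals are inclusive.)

2

Scan j = 0,1,… for ((busy ∨ ¬grant) U[1,1] (req ∨ busy)):
  j=0: fails
  j=1: fails
  j=2: holds
First hit at j=2, so smallest k = 2-0 = 2.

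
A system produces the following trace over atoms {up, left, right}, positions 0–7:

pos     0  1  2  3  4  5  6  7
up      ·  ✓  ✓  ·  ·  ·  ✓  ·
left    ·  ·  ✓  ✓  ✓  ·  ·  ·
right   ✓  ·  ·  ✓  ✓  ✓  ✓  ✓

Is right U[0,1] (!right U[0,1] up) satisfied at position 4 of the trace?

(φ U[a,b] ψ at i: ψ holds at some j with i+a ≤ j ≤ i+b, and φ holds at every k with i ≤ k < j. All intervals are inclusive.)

Need some j in [4,5] with (!right U[0,1] up), and right at every k in [4,j-1].
  j=4: (!right U[0,1] up) — fails.
  j=5: (!right U[0,1] up) — fails.
No j in the window works → until fails.

No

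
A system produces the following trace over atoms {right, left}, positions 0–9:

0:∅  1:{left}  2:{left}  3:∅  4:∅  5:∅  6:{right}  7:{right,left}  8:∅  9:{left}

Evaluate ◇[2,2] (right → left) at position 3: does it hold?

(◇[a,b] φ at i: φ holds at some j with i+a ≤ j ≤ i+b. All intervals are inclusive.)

Holds

Check (right → left) at each j in [5,5]:
  j=5: true
Found at j=5 → formula holds.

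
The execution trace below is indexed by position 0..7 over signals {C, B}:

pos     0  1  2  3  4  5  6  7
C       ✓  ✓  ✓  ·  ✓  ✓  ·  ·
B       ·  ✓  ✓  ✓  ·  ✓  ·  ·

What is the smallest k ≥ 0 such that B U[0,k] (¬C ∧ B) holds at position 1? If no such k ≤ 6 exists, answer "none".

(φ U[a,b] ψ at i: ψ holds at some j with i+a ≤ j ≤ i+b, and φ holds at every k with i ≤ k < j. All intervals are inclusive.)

Need earliest j ≥ 1 with (¬C ∧ B), and B at every k in [1,j-1].
  j=1: rhs fails.
  j=2: rhs fails.
  j=3: rhs holds; lhs holds on [1,2]. k = 2.

2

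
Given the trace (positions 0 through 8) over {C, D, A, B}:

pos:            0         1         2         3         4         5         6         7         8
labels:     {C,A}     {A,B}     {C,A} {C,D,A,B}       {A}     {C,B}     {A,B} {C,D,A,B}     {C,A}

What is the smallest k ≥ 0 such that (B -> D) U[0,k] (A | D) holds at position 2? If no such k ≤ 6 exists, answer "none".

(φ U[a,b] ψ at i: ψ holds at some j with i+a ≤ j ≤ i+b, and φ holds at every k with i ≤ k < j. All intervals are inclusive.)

Need earliest j ≥ 2 with (A | D), and (B -> D) at every k in [2,j-1].
  j=2: rhs holds (empty prefix). k = 0.

0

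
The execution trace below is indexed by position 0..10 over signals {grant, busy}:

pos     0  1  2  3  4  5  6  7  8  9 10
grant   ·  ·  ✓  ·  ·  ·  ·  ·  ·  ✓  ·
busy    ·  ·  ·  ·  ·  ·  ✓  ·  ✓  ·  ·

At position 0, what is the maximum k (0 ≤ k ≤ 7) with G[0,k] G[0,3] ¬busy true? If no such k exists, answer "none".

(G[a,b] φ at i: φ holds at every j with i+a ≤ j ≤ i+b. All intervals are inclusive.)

2

G[0,3] ¬busy must hold from j=0 onward; find where it first fails.
  j=0: holds
  j=1: holds
  j=2: holds
  j=3: fails
Holds on [0,2], so largest k = 2.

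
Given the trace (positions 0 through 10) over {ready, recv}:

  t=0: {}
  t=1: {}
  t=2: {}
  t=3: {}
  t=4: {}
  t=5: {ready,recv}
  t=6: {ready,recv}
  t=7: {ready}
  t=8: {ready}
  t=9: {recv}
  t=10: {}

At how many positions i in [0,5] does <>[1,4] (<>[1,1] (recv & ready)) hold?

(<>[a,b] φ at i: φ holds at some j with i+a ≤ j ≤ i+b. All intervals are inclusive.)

Evaluate at each i in [0,5]:
  i=0: ✓ (witness j=4)
  i=1: ✓ (witness j=4)
  i=2: ✓ (witness j=4)
  i=3: ✓ (witness j=4)
  i=4: ✓ (witness j=5)
  i=5: ✗ (none in [6,9])
Positions where it holds: {0, 1, 2, 3, 4} → 5.

5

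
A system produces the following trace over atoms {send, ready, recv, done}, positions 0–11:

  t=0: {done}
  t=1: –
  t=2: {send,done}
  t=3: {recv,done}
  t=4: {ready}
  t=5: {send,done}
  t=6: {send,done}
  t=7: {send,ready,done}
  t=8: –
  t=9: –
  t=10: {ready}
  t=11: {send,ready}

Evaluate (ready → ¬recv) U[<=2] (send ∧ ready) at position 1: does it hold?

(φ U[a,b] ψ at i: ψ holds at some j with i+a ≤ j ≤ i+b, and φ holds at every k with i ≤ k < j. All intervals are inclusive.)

Need some j in [1,3] with (send ∧ ready), and (ready → ¬recv) at every k in [1,j-1].
  j=1: (send ∧ ready) false.
  j=2: (send ∧ ready) false.
  j=3: (send ∧ ready) false.
No j in the window works → until fails.

Does not hold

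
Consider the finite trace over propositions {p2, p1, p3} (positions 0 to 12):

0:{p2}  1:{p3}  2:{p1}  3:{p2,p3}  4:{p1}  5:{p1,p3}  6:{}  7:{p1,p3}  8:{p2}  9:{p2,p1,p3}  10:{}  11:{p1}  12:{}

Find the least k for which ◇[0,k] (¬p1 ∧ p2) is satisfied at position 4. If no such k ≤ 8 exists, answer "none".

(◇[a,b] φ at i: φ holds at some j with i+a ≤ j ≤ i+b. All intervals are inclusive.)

Scan j = 4,5,… for (¬p1 ∧ p2):
  j=4: fails
  j=5: fails
  j=6: fails
  j=7: fails
  j=8: holds
First hit at j=8, so smallest k = 8-4 = 4.

4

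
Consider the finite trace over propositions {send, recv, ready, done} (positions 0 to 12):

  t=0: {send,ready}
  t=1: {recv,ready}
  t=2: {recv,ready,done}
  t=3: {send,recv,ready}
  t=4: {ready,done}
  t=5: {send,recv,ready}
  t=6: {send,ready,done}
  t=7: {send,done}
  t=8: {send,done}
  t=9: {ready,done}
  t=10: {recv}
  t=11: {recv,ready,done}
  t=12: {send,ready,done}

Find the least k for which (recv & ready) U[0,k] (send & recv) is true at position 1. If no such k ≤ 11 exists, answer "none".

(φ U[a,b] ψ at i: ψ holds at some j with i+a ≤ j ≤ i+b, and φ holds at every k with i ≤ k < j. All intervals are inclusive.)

2

Need earliest j ≥ 1 with (send & recv), and (recv & ready) at every k in [1,j-1].
  j=1: rhs fails.
  j=2: rhs fails.
  j=3: rhs holds; lhs holds on [1,2]. k = 2.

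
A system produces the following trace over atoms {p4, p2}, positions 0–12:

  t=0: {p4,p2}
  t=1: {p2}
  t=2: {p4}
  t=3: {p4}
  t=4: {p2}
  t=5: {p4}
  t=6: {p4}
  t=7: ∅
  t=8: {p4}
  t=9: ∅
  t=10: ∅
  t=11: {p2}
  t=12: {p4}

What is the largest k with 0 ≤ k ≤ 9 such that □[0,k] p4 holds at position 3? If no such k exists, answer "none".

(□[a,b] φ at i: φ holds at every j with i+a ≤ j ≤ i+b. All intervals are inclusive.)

p4 must hold from j=3 onward; find where it first fails.
  j=3: holds
  j=4: fails
Holds on [3,3], so largest k = 0.

0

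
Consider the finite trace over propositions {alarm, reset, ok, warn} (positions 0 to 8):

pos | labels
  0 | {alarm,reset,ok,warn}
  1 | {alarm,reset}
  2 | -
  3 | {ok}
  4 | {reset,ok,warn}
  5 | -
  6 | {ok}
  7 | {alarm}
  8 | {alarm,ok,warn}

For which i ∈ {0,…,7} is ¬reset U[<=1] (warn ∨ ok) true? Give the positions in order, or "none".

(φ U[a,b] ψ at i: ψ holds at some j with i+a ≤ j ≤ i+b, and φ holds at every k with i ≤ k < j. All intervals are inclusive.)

0, 2, 3, 4, 5, 6, 7

Evaluate at each i in [0,7]:
  i=0: ✓ (rhs at j=0)
  i=1: ✗ (no rhs in [1,2])
  i=2: ✓ (rhs at j=3; lhs holds on [2,2])
  i=3: ✓ (rhs at j=3)
  i=4: ✓ (rhs at j=4)
  i=5: ✓ (rhs at j=6; lhs holds on [5,5])
  i=6: ✓ (rhs at j=6)
  i=7: ✓ (rhs at j=8; lhs holds on [7,7])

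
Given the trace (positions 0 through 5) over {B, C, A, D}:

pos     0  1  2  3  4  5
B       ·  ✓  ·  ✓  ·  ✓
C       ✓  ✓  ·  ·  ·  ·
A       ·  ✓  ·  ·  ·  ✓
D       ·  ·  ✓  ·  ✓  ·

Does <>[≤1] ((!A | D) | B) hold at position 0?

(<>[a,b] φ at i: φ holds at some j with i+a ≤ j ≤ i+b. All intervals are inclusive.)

Check ((!A | D) | B) at each j in [0,1]:
  j=0: true
  j=1: true
Found at j=0 → formula holds.

Yes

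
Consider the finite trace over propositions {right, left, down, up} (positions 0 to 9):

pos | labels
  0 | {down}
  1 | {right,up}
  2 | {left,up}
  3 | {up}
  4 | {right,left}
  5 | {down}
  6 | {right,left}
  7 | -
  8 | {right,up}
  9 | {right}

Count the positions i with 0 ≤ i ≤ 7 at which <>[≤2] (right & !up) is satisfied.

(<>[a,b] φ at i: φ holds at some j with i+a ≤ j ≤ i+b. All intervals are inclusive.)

Evaluate at each i in [0,7]:
  i=0: ✗ (none in [0,2])
  i=1: ✗ (none in [1,3])
  i=2: ✓ (witness j=4)
  i=3: ✓ (witness j=4)
  i=4: ✓ (witness j=4)
  i=5: ✓ (witness j=6)
  i=6: ✓ (witness j=6)
  i=7: ✓ (witness j=9)
Positions where it holds: {2, 3, 4, 5, 6, 7} → 6.

6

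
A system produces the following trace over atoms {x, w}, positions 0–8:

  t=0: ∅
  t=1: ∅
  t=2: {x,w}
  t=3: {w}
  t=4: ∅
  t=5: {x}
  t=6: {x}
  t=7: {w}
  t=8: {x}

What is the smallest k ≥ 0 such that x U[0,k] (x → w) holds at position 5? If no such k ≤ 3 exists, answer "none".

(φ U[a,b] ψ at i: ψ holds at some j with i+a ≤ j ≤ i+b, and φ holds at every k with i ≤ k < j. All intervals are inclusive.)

2

Need earliest j ≥ 5 with (x → w), and x at every k in [5,j-1].
  j=5: rhs fails.
  j=6: rhs fails.
  j=7: rhs holds; lhs holds on [5,6]. k = 2.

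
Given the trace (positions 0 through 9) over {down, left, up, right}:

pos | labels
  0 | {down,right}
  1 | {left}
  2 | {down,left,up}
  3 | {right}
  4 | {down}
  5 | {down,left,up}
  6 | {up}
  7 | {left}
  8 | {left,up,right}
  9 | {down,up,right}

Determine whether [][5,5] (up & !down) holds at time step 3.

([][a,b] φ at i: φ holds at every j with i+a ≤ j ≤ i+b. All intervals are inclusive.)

Holds

Check (up & !down) at every j in [8,8]:
  j=8: true
All positions satisfy it → formula holds.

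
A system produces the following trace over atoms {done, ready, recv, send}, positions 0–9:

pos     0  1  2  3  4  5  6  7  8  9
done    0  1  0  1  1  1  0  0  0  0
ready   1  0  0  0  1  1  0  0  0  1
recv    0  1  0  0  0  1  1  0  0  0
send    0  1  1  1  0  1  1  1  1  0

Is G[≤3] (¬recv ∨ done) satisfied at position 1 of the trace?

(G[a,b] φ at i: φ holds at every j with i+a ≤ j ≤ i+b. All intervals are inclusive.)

Holds

Check (¬recv ∨ done) at every j in [1,4]:
  j=1: true
  j=2: true
  j=3: true
  j=4: true
All positions satisfy it → formula holds.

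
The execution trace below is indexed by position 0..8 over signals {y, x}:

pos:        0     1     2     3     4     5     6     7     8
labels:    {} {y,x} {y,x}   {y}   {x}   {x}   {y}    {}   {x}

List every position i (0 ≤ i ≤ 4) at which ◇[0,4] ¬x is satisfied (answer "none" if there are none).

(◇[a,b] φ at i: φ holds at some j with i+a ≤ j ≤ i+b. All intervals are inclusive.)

0, 1, 2, 3, 4

Evaluate at each i in [0,4]:
  i=0: ✓ (witness j=0)
  i=1: ✓ (witness j=3)
  i=2: ✓ (witness j=3)
  i=3: ✓ (witness j=3)
  i=4: ✓ (witness j=6)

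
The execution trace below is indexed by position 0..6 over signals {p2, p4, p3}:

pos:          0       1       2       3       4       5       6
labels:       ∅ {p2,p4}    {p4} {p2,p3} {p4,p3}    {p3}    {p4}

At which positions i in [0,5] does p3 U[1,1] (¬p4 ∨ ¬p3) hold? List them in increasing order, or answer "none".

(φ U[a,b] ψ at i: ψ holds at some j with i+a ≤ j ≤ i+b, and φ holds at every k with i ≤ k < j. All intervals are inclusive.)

4, 5

Evaluate at each i in [0,5]:
  i=0: ✗ (lhs fails at k=0 before rhs at j=1)
  i=1: ✗ (lhs fails at k=1 before rhs at j=2)
  i=2: ✗ (lhs fails at k=2 before rhs at j=3)
  i=3: ✗ (no rhs in [4,4])
  i=4: ✓ (rhs at j=5; lhs holds on [4,4])
  i=5: ✓ (rhs at j=6; lhs holds on [5,5])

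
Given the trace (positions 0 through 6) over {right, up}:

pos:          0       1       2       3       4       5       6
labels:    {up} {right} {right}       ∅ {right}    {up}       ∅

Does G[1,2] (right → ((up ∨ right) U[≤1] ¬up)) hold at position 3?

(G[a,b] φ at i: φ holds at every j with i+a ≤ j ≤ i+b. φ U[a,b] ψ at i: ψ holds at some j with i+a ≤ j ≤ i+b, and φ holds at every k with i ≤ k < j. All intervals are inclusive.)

Holds

Check (right → ((up ∨ right) U[≤1] ¬up)) at every j in [4,5]:
  j=4: antecedent true; consequent holds → ✓
  j=5: antecedent false → ✓
All positions satisfy it → formula holds.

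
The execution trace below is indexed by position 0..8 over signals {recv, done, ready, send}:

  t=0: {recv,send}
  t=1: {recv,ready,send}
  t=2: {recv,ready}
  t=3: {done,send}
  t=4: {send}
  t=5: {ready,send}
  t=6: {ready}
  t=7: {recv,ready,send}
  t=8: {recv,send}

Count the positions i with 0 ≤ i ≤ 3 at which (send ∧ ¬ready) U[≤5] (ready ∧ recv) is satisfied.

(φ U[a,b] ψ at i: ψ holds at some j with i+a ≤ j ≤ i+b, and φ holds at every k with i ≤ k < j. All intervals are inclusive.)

Evaluate at each i in [0,3]:
  i=0: ✓ (rhs at j=1; lhs holds on [0,0])
  i=1: ✓ (rhs at j=1)
  i=2: ✓ (rhs at j=2)
  i=3: ✗ (lhs fails at k=5 before rhs at j=7)
Positions where it holds: {0, 1, 2} → 3.

3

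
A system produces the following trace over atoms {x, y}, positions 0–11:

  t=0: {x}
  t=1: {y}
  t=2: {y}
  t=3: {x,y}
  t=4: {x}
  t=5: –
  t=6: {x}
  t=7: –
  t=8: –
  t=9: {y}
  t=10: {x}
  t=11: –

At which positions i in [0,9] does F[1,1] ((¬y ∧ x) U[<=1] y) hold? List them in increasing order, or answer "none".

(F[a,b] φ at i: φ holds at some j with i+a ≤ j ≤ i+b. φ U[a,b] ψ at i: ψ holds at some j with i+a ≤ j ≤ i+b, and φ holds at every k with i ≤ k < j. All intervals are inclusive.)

0, 1, 2, 8

Evaluate at each i in [0,9]:
  i=0: ✓ (witness j=1)
  i=1: ✓ (witness j=2)
  i=2: ✓ (witness j=3)
  i=3: ✗ (none in [4,4])
  i=4: ✗ (none in [5,5])
  i=5: ✗ (none in [6,6])
  i=6: ✗ (none in [7,7])
  i=7: ✗ (none in [8,8])
  i=8: ✓ (witness j=9)
  i=9: ✗ (none in [10,10])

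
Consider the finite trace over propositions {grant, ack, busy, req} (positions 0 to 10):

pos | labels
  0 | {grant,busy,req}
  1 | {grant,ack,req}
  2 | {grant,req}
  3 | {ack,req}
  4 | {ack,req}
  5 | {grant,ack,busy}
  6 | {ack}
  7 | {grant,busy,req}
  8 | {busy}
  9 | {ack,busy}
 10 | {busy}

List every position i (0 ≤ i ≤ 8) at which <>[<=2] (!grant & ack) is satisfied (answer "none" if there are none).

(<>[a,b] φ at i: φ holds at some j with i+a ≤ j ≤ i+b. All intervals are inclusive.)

1, 2, 3, 4, 5, 6, 7, 8

Evaluate at each i in [0,8]:
  i=0: ✗ (none in [0,2])
  i=1: ✓ (witness j=3)
  i=2: ✓ (witness j=3)
  i=3: ✓ (witness j=3)
  i=4: ✓ (witness j=4)
  i=5: ✓ (witness j=6)
  i=6: ✓ (witness j=6)
  i=7: ✓ (witness j=9)
  i=8: ✓ (witness j=9)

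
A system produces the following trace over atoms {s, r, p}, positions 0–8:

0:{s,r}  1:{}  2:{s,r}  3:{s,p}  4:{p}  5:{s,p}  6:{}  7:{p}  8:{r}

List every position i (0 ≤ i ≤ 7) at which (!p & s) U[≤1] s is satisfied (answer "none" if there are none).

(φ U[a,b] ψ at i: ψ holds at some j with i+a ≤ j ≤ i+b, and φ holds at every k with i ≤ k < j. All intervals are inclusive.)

0, 2, 3, 5

Evaluate at each i in [0,7]:
  i=0: ✓ (rhs at j=0)
  i=1: ✗ (lhs fails at k=1 before rhs at j=2)
  i=2: ✓ (rhs at j=2)
  i=3: ✓ (rhs at j=3)
  i=4: ✗ (lhs fails at k=4 before rhs at j=5)
  i=5: ✓ (rhs at j=5)
  i=6: ✗ (no rhs in [6,7])
  i=7: ✗ (no rhs in [7,8])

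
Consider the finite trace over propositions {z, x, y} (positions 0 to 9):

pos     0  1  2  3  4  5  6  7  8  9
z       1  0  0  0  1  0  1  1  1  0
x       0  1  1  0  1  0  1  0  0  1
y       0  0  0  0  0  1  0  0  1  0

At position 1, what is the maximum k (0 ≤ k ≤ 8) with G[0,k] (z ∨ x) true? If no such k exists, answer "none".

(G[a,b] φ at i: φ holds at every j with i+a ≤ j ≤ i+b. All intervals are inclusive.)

1

(z ∨ x) must hold from j=1 onward; find where it first fails.
  j=1: holds
  j=2: holds
  j=3: fails
Holds on [1,2], so largest k = 1.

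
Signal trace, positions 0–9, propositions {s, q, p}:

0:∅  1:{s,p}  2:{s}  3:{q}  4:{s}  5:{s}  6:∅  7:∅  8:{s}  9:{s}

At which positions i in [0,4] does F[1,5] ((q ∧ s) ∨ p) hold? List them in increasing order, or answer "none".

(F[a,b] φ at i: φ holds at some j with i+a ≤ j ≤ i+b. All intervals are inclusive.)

0

Evaluate at each i in [0,4]:
  i=0: ✓ (witness j=1)
  i=1: ✗ (none in [2,6])
  i=2: ✗ (none in [3,7])
  i=3: ✗ (none in [4,8])
  i=4: ✗ (none in [5,9])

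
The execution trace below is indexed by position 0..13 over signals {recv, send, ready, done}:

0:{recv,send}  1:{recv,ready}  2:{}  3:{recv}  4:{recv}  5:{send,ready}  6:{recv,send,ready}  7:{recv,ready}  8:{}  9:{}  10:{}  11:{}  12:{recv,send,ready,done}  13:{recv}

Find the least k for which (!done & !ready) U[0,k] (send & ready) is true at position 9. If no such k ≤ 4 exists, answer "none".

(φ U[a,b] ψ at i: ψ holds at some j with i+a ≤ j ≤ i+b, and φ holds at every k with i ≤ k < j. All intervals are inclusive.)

3

Need earliest j ≥ 9 with (send & ready), and (!done & !ready) at every k in [9,j-1].
  j=9: rhs fails.
  j=10: rhs fails.
  j=11: rhs fails.
  j=12: rhs holds; lhs holds on [9,11]. k = 3.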